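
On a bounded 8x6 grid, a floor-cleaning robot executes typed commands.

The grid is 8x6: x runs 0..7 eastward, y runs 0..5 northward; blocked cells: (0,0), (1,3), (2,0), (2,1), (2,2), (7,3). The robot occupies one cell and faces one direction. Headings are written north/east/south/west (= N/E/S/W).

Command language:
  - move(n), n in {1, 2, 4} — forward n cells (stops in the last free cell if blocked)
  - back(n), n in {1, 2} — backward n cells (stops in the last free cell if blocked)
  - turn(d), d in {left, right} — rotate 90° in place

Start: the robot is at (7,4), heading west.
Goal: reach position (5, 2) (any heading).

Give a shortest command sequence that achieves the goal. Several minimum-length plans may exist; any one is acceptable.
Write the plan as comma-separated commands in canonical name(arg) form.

move(2), turn(right), back(2)

initial: at (7,4), heading west
[1] after move(2): at (5,4), heading west
[2] after turn(right): at (5,4), heading north
[3] after back(2): at (5,2), heading north
no 2-step plan works, so 3 is optimal.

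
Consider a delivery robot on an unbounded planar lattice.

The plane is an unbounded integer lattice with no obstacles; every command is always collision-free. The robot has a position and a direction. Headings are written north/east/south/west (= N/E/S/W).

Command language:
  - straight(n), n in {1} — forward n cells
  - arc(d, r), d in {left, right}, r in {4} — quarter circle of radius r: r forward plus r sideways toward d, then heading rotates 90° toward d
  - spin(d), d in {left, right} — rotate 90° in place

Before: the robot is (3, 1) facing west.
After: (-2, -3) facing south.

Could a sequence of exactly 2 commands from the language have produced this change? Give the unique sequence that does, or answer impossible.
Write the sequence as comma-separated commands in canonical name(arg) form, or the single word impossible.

straight(1), arc(left, 4)

key: cell and facing (now S) both changed — the 2 commands mix motion and turning
initial: (3, 1) facing west
t=1 straight(1) ⇒ (2, 1) facing west
t=2 arc(left, 4) ⇒ (-2, -3) facing south
all 25 alternatives checked — unique.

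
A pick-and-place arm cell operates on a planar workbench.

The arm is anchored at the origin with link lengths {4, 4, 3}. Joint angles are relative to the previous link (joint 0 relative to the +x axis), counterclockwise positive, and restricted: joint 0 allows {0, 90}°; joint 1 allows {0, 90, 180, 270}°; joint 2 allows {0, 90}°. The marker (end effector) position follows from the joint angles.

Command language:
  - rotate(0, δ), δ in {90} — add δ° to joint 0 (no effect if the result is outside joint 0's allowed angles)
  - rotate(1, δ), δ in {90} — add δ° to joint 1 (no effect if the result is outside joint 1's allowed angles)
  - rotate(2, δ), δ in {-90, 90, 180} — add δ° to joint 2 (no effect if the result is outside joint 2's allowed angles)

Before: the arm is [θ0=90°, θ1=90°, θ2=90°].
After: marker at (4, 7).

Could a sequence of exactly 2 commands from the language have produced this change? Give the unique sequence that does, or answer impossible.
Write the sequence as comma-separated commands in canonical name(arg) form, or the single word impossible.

start: [θ0=90°, θ1=90°, θ2=90°]
step 1 (rotate(1, 90)): [θ0=90°, θ1=180°, θ2=90°]
step 2 (rotate(1, 90)): [θ0=90°, θ1=270°, θ2=90°]
uniquely the one of 25 2-step routes that fits.

rotate(1, 90), rotate(1, 90)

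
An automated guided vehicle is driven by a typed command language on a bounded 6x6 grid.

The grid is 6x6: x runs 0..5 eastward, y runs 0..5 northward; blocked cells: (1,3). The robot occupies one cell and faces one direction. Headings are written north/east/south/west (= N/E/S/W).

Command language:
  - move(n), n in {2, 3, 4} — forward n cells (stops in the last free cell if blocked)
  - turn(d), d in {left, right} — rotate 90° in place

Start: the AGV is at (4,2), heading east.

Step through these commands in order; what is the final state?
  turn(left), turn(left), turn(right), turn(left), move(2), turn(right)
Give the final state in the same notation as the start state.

begin: at (4,2), heading east
step 1 (turn(left)): at (4,2), heading north
step 2 (turn(left)): at (4,2), heading west
step 3 (turn(right)): at (4,2), heading north
step 4 (turn(left)): at (4,2), heading west
step 5 (move(2)): at (2,2), heading west
step 6 (turn(right)): at (2,2), heading north

at (2,2), heading north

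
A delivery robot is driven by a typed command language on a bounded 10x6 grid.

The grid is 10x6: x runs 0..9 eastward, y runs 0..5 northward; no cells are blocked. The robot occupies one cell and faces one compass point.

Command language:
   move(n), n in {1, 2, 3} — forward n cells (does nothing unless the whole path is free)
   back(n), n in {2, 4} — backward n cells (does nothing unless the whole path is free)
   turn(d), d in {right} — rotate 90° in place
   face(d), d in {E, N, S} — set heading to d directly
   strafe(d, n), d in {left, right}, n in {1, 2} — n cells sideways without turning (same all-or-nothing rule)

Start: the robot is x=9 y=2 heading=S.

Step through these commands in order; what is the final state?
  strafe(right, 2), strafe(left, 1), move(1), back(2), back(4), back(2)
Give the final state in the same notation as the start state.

from: x=9 y=2 heading=S
1. strafe(right, 2) → x=7 y=2 heading=S
2. strafe(left, 1) → x=8 y=2 heading=S
3. move(1) → x=8 y=1 heading=S
4. back(2) → x=8 y=3 heading=S
5. back(4) → x=8 y=3 heading=S
6. back(2) → x=8 y=5 heading=S

x=8 y=5 heading=S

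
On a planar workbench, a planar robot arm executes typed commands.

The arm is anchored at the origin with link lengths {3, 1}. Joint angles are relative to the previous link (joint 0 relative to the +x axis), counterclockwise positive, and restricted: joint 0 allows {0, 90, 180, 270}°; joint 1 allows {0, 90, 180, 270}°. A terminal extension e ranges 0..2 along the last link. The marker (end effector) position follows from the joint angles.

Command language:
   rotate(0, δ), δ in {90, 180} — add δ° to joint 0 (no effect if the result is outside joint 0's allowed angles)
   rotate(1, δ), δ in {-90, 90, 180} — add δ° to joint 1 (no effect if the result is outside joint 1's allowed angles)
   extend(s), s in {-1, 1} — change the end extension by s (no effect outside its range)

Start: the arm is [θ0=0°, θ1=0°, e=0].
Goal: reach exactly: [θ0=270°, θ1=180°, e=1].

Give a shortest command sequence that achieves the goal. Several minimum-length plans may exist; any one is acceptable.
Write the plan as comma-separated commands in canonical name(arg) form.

rotate(0, 90), rotate(1, 180), rotate(0, 180), extend(1)

start: [θ0=0°, θ1=0°, e=0]
[1] after rotate(0, 90): [θ0=90°, θ1=0°, e=0]
[2] after rotate(1, 180): [θ0=90°, θ1=180°, e=0]
[3] after rotate(0, 180): [θ0=270°, θ1=180°, e=0]
[4] after extend(1): [θ0=270°, θ1=180°, e=1]
shorter routes all fall short; 4 is best.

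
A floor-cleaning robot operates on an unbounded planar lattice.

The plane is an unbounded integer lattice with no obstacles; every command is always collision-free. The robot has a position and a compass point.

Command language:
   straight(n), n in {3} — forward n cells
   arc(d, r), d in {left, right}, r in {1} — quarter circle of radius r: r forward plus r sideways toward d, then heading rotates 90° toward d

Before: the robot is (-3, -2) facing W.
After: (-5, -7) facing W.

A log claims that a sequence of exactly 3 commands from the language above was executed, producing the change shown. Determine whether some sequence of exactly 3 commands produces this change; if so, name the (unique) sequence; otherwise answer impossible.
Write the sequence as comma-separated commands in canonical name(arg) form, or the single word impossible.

key: still facing W at the end — net rotation zero over 3 steps
initial: (-3, -2) facing W
[1] after arc(left, 1): (-4, -3) facing S
[2] after straight(3): (-4, -6) facing S
[3] after arc(right, 1): (-5, -7) facing W
all 27 alternatives checked — unique.

arc(left, 1), straight(3), arc(right, 1)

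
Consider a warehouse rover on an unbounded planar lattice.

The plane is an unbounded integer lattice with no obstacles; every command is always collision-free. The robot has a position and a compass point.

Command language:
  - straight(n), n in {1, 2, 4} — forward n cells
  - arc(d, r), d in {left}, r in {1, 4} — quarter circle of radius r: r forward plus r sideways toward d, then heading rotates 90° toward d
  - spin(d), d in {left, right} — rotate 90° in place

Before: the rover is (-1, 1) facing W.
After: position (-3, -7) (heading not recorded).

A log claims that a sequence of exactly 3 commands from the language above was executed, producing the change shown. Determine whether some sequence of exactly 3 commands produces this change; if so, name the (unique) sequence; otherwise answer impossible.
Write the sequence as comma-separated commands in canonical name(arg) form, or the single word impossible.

straight(2), arc(left, 4), arc(left, 4)

key: order matters: swapping straight(2) and arc(left, 4) lands elsewhere
t0: (-1, 1) facing W
t=1 straight(2) ⇒ (-3, 1) facing W
t=2 arc(left, 4) ⇒ (-7, -3) facing S
t=3 arc(left, 4) ⇒ (-3, -7) facing E
no other 3-command option fits: unique.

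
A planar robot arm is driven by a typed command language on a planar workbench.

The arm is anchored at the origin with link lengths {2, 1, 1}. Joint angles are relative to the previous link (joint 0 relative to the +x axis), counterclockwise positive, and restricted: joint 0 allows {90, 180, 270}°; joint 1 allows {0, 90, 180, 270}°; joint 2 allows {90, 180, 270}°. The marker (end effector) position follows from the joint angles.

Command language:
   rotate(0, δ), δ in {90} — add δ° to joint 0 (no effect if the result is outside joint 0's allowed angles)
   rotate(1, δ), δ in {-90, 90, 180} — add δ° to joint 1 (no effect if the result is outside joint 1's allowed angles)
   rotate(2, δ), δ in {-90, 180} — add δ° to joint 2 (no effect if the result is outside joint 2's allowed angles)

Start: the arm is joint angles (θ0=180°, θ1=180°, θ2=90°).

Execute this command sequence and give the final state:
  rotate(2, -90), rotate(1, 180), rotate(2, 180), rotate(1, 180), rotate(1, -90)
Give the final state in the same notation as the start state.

joint angles (θ0=180°, θ1=90°, θ2=270°)

start: joint angles (θ0=180°, θ1=180°, θ2=90°)
1. rotate(2, -90) → joint angles (θ0=180°, θ1=180°, θ2=90°)
2. rotate(1, 180) → joint angles (θ0=180°, θ1=0°, θ2=90°)
3. rotate(2, 180) → joint angles (θ0=180°, θ1=0°, θ2=270°)
4. rotate(1, 180) → joint angles (θ0=180°, θ1=180°, θ2=270°)
5. rotate(1, -90) → joint angles (θ0=180°, θ1=90°, θ2=270°)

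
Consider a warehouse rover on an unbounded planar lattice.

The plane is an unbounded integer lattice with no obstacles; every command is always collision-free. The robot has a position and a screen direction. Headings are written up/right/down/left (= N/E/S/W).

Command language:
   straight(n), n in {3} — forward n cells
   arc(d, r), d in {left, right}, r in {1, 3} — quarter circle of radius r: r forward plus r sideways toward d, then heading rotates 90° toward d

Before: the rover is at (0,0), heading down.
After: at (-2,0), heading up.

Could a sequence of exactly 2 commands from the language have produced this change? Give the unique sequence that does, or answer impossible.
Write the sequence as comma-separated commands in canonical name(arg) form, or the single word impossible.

key: cell and facing (now N) both changed — the 2 commands mix motion and turning
initial: at (0,0), heading down
t=1 arc(right, 1) ⇒ at (-1,-1), heading left
t=2 arc(right, 1) ⇒ at (-2,0), heading up
no rival 2-sequence matches.

arc(right, 1), arc(right, 1)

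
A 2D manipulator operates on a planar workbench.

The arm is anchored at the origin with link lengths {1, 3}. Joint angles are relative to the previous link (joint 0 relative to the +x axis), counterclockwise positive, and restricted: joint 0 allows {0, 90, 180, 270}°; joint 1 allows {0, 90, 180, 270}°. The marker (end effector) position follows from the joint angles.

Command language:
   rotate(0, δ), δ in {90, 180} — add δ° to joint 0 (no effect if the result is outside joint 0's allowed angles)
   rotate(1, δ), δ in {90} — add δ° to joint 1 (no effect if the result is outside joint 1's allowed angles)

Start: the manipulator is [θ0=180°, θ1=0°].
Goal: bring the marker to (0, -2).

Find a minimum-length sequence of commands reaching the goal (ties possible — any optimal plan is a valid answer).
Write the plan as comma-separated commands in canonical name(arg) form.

rotate(0, 180), rotate(0, 90), rotate(1, 90), rotate(1, 90)

t0: [θ0=180°, θ1=0°]
[1] after rotate(0, 180): [θ0=0°, θ1=0°]
[2] after rotate(0, 90): [θ0=90°, θ1=0°]
[3] after rotate(1, 90): [θ0=90°, θ1=90°]
[4] after rotate(1, 90): [θ0=90°, θ1=180°]
shorter routes all fall short; 4 is best.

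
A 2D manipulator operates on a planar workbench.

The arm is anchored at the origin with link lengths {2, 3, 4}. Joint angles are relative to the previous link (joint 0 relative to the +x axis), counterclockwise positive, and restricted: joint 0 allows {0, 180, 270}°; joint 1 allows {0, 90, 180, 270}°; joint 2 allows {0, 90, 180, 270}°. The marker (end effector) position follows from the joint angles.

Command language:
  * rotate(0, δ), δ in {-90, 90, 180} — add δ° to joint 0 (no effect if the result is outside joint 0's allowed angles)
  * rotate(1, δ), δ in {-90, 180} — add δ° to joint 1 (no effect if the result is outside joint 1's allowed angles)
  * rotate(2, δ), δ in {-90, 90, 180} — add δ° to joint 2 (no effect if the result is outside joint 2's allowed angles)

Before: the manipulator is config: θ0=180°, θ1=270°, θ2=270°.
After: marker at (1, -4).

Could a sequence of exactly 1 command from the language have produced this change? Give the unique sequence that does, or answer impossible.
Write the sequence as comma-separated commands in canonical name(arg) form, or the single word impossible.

rotate(1, -90)

begin: config: θ0=180°, θ1=270°, θ2=270°
t=1 rotate(1, -90) ⇒ config: θ0=180°, θ1=180°, θ2=270°
uniquely the one of 8 1-step routes that fits.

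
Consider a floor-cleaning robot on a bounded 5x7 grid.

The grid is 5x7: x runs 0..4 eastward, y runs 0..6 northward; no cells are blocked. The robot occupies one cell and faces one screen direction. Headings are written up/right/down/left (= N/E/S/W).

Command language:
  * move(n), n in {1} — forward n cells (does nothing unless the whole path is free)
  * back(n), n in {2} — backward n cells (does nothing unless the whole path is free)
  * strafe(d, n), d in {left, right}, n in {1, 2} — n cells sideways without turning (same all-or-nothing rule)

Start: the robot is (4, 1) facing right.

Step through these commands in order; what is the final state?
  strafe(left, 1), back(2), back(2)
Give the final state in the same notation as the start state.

(0, 2) facing right

begin: (4, 1) facing right
t=1 strafe(left, 1) ⇒ (4, 2) facing right
t=2 back(2) ⇒ (2, 2) facing right
t=3 back(2) ⇒ (0, 2) facing right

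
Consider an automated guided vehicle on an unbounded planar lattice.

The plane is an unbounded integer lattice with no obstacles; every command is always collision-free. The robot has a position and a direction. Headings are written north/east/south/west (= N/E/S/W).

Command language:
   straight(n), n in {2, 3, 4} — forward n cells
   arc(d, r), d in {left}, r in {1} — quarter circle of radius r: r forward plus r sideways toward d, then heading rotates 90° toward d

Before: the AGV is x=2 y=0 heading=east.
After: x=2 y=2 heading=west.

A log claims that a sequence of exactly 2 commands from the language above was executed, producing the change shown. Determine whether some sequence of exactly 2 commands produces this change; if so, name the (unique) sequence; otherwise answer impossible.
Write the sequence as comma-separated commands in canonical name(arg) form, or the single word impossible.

arc(left, 1), arc(left, 1)

key: cell and facing (now W) both changed — the 2 commands mix motion and turning
begin: x=2 y=0 heading=east
1. arc(left, 1) → x=3 y=1 heading=north
2. arc(left, 1) → x=2 y=2 heading=west
no other 2-command option fits: unique.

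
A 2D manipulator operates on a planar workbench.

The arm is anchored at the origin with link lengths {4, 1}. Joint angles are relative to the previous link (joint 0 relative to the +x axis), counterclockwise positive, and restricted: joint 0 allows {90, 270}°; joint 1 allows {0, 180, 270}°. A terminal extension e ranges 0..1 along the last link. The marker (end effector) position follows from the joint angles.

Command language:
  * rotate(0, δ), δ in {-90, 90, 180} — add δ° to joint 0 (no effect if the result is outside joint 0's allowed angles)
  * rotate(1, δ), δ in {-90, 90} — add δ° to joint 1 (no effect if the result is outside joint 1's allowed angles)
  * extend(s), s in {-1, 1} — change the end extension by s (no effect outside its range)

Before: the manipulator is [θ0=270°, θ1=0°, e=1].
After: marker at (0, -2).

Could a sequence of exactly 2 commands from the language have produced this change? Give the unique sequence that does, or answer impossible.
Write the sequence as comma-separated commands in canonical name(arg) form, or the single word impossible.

from: [θ0=270°, θ1=0°, e=1]
step 1 (rotate(1, -90)): [θ0=270°, θ1=270°, e=1]
step 2 (rotate(1, -90)): [θ0=270°, θ1=180°, e=1]
all 49 alternatives checked — unique.

rotate(1, -90), rotate(1, -90)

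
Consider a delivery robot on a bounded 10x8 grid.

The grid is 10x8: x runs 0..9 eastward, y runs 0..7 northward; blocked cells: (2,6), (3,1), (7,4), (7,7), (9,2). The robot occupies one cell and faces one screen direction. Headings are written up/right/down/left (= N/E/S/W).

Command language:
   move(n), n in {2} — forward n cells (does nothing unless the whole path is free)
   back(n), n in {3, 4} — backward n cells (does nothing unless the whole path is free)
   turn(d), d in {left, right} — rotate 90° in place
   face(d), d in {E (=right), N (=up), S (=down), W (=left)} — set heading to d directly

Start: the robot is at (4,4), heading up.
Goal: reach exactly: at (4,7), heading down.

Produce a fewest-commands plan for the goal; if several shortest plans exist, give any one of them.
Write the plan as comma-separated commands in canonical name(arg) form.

face(S), back(3)

begin: at (4,4), heading up
1. face(S) → at (4,4), heading down
2. back(3) → at (4,7), heading down
nothing shorter than 2 reaches the goal.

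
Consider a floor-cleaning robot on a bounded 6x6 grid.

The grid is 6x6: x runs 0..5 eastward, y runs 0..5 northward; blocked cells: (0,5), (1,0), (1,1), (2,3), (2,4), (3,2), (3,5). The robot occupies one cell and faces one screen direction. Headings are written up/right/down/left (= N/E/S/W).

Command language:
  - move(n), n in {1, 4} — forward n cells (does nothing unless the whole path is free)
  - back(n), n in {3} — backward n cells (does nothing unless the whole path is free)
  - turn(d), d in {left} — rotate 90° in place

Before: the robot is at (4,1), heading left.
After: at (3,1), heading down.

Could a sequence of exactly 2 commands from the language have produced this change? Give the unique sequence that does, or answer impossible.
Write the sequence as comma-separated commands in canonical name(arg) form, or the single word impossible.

key: cell and facing (now S) both changed — the 2 commands mix motion and turning
t0: at (4,1), heading left
step 1 (move(1)): at (3,1), heading left
step 2 (turn(left)): at (3,1), heading down
all 16 alternatives checked — unique.

move(1), turn(left)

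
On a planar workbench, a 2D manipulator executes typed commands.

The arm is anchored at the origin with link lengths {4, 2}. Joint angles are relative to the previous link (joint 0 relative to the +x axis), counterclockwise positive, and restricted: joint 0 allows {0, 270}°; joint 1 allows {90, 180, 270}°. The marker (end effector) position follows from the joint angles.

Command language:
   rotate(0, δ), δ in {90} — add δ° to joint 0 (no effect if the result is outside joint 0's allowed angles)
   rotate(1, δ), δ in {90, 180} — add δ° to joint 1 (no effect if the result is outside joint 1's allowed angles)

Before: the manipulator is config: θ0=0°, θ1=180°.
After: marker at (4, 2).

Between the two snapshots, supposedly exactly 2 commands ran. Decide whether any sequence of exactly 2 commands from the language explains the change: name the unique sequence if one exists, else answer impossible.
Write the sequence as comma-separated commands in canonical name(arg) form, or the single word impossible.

key: order matters: swapping rotate(1, 90) and rotate(1, 180) lands elsewhere
start: config: θ0=0°, θ1=180°
t=1 rotate(1, 90) ⇒ config: θ0=0°, θ1=270°
t=2 rotate(1, 180) ⇒ config: θ0=0°, θ1=90°
no rival 2-sequence matches.

rotate(1, 90), rotate(1, 180)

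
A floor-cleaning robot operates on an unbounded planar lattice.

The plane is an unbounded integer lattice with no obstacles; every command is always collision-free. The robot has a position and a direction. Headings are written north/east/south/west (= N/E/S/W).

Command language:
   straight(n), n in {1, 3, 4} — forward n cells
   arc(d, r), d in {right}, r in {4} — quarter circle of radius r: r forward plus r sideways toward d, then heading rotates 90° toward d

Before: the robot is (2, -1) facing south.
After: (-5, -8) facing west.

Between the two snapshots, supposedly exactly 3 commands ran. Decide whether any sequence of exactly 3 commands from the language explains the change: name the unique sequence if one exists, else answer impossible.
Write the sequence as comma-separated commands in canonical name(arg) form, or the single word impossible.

straight(3), arc(right, 4), straight(3)

key: cell and facing (now W) both changed — the 3 commands mix motion and turning
initial: (2, -1) facing south
step 1 (straight(3)): (2, -4) facing south
step 2 (arc(right, 4)): (-2, -8) facing west
step 3 (straight(3)): (-5, -8) facing west
all 64 alternatives checked — unique.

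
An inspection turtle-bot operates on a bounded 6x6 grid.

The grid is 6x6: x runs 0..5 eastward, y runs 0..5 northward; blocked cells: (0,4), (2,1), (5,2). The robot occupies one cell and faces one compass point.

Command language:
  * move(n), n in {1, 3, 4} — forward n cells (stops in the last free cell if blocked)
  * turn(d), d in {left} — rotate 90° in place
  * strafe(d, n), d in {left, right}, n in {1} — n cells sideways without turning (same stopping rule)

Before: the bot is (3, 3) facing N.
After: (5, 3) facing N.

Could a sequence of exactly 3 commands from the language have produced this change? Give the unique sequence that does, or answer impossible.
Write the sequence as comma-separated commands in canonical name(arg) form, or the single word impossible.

strafe(right, 1), strafe(right, 1), strafe(right, 1)

key: the third strafe(right, 1) runs into the grid edge before its full distance
from: (3, 3) facing N
t=1 strafe(right, 1) ⇒ (4, 3) facing N
t=2 strafe(right, 1) ⇒ (5, 3) facing N
t=3 strafe(right, 1) ⇒ (5, 3) facing N
all 216 alternatives checked — unique.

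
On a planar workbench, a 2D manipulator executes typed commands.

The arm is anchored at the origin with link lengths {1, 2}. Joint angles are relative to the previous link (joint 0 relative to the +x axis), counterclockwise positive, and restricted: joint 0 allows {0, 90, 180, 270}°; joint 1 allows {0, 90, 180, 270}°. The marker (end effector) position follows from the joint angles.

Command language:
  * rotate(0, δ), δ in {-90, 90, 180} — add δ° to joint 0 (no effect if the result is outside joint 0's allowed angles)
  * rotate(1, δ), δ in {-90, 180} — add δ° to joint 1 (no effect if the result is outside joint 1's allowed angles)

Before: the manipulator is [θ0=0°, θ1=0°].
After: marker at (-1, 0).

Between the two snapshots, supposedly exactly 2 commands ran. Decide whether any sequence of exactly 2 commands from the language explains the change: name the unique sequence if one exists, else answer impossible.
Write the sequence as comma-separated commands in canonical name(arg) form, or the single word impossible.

rotate(1, -90), rotate(1, -90)

t0: [θ0=0°, θ1=0°]
step 1 (rotate(1, -90)): [θ0=0°, θ1=270°]
step 2 (rotate(1, -90)): [θ0=0°, θ1=180°]
all 25 alternatives checked — unique.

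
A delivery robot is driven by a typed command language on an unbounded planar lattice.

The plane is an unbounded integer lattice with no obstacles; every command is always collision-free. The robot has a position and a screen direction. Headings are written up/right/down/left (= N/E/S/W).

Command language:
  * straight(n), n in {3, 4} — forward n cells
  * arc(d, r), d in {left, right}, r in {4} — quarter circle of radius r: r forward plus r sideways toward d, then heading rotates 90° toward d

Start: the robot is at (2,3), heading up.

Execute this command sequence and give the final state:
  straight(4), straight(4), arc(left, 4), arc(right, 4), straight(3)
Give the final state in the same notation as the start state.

start: at (2,3), heading up
1. straight(4) → at (2,7), heading up
2. straight(4) → at (2,11), heading up
3. arc(left, 4) → at (-2,15), heading left
4. arc(right, 4) → at (-6,19), heading up
5. straight(3) → at (-6,22), heading up

at (-6,22), heading up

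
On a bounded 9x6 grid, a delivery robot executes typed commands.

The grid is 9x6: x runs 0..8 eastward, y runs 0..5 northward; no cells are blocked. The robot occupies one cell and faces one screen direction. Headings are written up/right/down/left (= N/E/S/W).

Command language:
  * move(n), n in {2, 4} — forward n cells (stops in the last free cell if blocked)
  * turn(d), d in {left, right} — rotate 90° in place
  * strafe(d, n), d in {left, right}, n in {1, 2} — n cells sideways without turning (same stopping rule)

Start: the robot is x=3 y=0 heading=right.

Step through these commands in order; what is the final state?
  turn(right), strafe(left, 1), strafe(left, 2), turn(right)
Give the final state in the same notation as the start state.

x=6 y=0 heading=left

initial: x=3 y=0 heading=right
[1] after turn(right): x=3 y=0 heading=down
[2] after strafe(left, 1): x=4 y=0 heading=down
[3] after strafe(left, 2): x=6 y=0 heading=down
[4] after turn(right): x=6 y=0 heading=left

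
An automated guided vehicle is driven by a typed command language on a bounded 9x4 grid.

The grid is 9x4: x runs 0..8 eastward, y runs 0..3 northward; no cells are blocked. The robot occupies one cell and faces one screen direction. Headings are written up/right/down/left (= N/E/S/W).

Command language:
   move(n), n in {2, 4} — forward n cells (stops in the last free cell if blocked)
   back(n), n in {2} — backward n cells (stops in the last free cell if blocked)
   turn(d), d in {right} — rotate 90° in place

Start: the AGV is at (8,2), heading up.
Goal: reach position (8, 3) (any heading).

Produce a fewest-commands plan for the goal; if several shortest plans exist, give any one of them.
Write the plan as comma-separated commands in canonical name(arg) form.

move(4)

initial: at (8,2), heading up
1. move(4) → at (8,3), heading up
minimal: 1 command(s), checked below 1.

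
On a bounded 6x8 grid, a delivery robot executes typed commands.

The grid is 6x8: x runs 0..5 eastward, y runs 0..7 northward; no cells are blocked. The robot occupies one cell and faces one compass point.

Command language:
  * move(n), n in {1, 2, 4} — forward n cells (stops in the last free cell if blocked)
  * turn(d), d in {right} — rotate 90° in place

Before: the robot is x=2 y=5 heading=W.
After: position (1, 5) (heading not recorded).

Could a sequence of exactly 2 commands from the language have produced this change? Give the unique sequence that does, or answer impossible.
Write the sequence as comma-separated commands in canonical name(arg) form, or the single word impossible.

key: running turn(right) before move(1) would end elsewhere — order is forced
initial: x=2 y=5 heading=W
t=1 move(1) ⇒ x=1 y=5 heading=W
t=2 turn(right) ⇒ x=1 y=5 heading=N
no other 2-command option fits: unique.

move(1), turn(right)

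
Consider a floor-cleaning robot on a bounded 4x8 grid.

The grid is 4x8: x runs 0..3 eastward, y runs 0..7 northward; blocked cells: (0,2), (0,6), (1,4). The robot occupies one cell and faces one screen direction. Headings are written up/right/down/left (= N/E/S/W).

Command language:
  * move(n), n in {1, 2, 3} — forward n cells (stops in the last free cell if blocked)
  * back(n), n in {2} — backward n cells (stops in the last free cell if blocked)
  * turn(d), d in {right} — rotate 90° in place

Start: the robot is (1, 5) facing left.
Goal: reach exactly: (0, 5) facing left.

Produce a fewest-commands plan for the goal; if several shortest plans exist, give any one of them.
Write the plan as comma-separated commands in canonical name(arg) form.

initial: (1, 5) facing left
t=1 move(3) ⇒ (0, 5) facing left
nothing shorter than 1 reaches the goal.

move(3)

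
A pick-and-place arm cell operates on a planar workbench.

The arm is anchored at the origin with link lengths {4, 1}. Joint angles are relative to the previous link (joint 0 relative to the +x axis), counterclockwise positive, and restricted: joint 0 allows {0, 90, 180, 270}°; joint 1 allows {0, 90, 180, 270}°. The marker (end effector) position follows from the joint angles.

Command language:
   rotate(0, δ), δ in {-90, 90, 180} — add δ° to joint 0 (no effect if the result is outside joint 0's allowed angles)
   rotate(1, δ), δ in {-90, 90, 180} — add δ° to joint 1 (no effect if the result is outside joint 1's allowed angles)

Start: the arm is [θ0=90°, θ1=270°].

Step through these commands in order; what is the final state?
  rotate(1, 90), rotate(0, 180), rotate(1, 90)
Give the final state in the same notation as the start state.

initial: [θ0=90°, θ1=270°]
1. rotate(1, 90) → [θ0=90°, θ1=0°]
2. rotate(0, 180) → [θ0=270°, θ1=0°]
3. rotate(1, 90) → [θ0=270°, θ1=90°]

[θ0=270°, θ1=90°]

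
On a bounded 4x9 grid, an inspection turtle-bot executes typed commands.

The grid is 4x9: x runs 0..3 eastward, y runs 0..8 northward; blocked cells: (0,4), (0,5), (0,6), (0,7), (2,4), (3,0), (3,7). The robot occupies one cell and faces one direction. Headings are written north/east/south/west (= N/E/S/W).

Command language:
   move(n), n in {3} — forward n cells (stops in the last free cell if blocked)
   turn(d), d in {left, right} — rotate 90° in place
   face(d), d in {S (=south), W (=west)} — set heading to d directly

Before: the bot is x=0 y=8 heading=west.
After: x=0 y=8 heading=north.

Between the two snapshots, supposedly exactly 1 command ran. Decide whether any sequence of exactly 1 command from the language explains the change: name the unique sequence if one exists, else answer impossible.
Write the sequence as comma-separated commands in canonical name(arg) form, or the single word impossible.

turn(right)

key: (0,8) unchanged — the single command moves nothing
begin: x=0 y=8 heading=west
[1] after turn(right): x=0 y=8 heading=north
uniquely the one of 5 1-step routes that fits.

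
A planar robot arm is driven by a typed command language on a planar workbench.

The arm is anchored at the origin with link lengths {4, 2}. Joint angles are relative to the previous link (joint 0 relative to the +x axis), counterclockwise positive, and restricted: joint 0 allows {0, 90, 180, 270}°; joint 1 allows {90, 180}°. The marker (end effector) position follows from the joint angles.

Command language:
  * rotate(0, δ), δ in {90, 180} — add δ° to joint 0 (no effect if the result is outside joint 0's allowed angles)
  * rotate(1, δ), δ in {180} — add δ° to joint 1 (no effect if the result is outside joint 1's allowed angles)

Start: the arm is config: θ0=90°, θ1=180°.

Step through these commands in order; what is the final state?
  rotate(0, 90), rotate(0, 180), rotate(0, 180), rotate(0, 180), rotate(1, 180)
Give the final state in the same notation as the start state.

config: θ0=0°, θ1=180°

from: config: θ0=90°, θ1=180°
1. rotate(0, 90) → config: θ0=180°, θ1=180°
2. rotate(0, 180) → config: θ0=0°, θ1=180°
3. rotate(0, 180) → config: θ0=180°, θ1=180°
4. rotate(0, 180) → config: θ0=0°, θ1=180°
5. rotate(1, 180) → config: θ0=0°, θ1=180°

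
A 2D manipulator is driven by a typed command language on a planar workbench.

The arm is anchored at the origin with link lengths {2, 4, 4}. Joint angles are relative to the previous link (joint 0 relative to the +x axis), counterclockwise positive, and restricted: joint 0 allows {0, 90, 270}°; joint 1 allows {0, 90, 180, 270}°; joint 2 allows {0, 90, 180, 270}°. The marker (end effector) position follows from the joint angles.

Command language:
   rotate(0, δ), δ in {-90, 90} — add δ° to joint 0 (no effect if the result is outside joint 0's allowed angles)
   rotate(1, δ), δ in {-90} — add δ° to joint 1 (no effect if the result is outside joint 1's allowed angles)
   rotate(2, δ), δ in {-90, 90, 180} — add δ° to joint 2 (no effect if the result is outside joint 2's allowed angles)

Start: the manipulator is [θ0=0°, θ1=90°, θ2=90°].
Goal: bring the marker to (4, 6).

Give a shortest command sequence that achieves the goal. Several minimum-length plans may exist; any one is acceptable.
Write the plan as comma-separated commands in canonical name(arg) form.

t0: [θ0=0°, θ1=90°, θ2=90°]
t=1 rotate(0, 90) ⇒ [θ0=90°, θ1=90°, θ2=90°]
t=2 rotate(2, 180) ⇒ [θ0=90°, θ1=90°, θ2=270°]
t=3 rotate(1, -90) ⇒ [θ0=90°, θ1=0°, θ2=270°]
nothing shorter than 3 reaches the goal.

rotate(0, 90), rotate(2, 180), rotate(1, -90)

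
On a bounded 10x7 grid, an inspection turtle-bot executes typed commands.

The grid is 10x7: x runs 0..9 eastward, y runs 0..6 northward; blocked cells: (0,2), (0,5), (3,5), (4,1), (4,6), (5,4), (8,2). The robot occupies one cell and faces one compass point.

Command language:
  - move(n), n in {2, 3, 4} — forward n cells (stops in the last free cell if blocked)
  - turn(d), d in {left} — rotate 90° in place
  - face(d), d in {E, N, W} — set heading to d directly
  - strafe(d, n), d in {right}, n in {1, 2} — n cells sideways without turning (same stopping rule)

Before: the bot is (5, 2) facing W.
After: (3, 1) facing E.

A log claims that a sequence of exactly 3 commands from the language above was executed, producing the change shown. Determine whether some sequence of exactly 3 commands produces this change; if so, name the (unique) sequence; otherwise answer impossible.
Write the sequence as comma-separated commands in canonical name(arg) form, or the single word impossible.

move(2), face(E), strafe(right, 1)

key: running strafe(right, 1) before move(2) would end elsewhere — order is forced
begin: (5, 2) facing W
step 1 (move(2)): (3, 2) facing W
step 2 (face(E)): (3, 2) facing E
step 3 (strafe(right, 1)): (3, 1) facing E
all 729 alternatives checked — unique.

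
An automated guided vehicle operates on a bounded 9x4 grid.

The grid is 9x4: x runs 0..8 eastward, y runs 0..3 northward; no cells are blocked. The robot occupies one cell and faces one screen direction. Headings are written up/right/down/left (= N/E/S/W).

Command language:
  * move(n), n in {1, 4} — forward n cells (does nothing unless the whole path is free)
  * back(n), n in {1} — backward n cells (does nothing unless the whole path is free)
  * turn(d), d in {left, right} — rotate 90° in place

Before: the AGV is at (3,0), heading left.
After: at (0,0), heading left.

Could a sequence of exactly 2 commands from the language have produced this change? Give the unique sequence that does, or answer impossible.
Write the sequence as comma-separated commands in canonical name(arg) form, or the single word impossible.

key: running move(4) before back(1) would end elsewhere — order is forced
start: at (3,0), heading left
step 1 (back(1)): at (4,0), heading left
step 2 (move(4)): at (0,0), heading left
all 25 alternatives checked — unique.

back(1), move(4)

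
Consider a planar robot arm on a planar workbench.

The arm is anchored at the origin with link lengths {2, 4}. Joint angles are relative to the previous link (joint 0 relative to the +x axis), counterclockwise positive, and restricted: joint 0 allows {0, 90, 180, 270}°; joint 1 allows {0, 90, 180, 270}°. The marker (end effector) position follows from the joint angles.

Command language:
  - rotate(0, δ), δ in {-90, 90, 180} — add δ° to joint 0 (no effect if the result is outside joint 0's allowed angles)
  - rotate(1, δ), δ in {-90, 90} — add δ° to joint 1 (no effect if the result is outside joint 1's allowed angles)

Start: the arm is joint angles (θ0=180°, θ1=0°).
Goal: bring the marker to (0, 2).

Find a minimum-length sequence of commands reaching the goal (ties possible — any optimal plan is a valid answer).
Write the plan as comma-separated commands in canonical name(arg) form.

rotate(1, -90), rotate(1, -90), rotate(0, 90)

start: joint angles (θ0=180°, θ1=0°)
t=1 rotate(1, -90) ⇒ joint angles (θ0=180°, θ1=270°)
t=2 rotate(1, -90) ⇒ joint angles (θ0=180°, θ1=180°)
t=3 rotate(0, 90) ⇒ joint angles (θ0=270°, θ1=180°)
shorter routes all fall short; 3 is best.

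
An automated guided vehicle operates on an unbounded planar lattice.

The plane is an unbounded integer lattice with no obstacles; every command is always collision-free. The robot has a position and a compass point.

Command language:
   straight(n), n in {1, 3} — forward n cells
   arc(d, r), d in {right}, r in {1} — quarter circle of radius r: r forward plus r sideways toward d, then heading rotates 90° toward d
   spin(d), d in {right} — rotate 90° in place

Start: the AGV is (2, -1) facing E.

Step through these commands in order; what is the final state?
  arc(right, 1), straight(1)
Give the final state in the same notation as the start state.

(3, -3) facing S

start: (2, -1) facing E
1. arc(right, 1) → (3, -2) facing S
2. straight(1) → (3, -3) facing S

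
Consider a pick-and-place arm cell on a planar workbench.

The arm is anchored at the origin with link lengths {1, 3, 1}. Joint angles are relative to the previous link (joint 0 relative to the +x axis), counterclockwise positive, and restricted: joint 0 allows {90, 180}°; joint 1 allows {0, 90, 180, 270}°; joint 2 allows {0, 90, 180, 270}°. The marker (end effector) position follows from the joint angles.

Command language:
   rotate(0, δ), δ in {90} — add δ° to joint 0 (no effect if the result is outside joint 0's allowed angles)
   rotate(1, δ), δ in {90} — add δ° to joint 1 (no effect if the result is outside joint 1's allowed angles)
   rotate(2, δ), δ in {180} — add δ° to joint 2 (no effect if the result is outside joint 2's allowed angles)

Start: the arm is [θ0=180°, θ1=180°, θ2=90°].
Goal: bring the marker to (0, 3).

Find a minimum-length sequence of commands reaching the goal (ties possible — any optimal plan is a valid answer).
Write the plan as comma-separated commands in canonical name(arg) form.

rotate(1, 90), rotate(2, 180)

initial: [θ0=180°, θ1=180°, θ2=90°]
1. rotate(1, 90) → [θ0=180°, θ1=270°, θ2=90°]
2. rotate(2, 180) → [θ0=180°, θ1=270°, θ2=270°]
minimal: 2 command(s), checked below 2.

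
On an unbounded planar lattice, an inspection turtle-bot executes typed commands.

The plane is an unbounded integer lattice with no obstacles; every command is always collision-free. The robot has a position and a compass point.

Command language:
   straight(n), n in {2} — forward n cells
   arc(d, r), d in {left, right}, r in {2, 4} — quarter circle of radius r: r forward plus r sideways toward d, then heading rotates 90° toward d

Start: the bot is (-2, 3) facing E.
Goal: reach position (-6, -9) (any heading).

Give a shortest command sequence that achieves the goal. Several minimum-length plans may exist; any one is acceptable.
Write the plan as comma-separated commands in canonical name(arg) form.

begin: (-2, 3) facing E
step 1 (arc(right, 4)): (2, -1) facing S
step 2 (arc(right, 4)): (-2, -5) facing W
step 3 (arc(left, 4)): (-6, -9) facing S
minimal: 3 command(s), checked below 3.

arc(right, 4), arc(right, 4), arc(left, 4)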